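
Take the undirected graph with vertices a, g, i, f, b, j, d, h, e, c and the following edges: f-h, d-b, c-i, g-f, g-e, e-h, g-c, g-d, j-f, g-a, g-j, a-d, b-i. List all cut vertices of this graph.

g

Removing g increases the component count from 1 to 2, so g is a cut vertex.
By contrast removing i leaves 1 component; it is not a cut vertex. No other vertex is a cut vertex either.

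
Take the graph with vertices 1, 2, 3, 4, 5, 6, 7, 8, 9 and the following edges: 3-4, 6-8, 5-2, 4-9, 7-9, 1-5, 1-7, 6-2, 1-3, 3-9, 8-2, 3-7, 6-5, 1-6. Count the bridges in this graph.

0

The edges on the cycle 6-8-2-6 are not bridges since each lies on that cycle.
Every edge lies on some cycle, so there are no bridges.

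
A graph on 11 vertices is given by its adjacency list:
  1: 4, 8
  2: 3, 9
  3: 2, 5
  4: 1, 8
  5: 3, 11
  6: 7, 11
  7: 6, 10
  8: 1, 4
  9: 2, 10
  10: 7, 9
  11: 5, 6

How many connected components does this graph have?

Starting from 1 we can reach 1, 4, 8. That is one component of size 3.
Starting from 2 we can reach 2, 3, 5, 6, 7, 9, 10, 11. That is one component of size 8.
Total: 2 components.

2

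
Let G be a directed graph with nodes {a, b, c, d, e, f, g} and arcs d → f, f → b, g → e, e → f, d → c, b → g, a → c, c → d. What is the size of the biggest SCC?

{b, e, f, g} are all mutually reachable — one SCC of size 4.
{c, d} are all mutually reachable — one SCC of size 2.
{a} is an SCC by itself.
The largest has 4 vertices.

4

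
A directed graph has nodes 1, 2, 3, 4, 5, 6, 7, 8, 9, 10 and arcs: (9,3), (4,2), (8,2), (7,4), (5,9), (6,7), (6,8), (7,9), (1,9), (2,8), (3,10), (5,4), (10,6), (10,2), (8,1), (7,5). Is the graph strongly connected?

Yes

From 5 we can reach every vertex (1, 2, 3, 4, 5, 6, 7, 8, 9, 10), and every vertex can reach 5 (1, 2, 3, 4, 5, 6, 7, 8, 9, 10). So the whole graph is one strongly connected component.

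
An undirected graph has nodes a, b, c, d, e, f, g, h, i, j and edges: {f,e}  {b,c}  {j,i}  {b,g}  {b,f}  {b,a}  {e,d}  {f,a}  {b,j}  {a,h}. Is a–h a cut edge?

Yes

Removing a–h leaves no path between a and h: the component count goes from 1 to 2. So it is a bridge.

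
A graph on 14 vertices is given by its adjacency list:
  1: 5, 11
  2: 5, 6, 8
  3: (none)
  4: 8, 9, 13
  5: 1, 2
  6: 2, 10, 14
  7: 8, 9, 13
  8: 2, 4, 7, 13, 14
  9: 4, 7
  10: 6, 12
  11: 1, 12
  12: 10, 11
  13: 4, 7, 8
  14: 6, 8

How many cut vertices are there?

1

Removing 8 increases the component count from 2 to 3, so 8 is a cut vertex.
By contrast removing 4 leaves 2 components; it is not a cut vertex. No other vertex is a cut vertex either.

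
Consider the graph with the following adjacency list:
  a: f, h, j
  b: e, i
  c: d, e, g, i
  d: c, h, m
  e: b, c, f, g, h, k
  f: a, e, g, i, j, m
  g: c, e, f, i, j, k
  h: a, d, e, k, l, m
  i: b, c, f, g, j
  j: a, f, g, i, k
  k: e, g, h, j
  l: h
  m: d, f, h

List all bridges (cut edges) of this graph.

The edges on the cycle h-m-d-h are not bridges since each lies on that cycle.
But removing l-h disconnects l from h — this is a bridge.

h-l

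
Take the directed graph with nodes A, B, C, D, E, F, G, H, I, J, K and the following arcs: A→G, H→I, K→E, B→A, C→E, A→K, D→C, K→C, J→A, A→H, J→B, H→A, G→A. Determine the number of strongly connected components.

{A, G, H} are all mutually reachable — one SCC of size 3.
{I} is an SCC by itself.
{K} is an SCC by itself.
{F} is an SCC by itself.
{J} is an SCC by itself.
(and 4 more singleton SCCs)
That gives 9 strongly connected components.

9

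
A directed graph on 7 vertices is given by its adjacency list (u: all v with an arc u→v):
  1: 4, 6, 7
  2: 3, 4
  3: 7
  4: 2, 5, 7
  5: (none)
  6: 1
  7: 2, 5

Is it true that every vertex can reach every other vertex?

No

There is no directed path from 2 to 6, so the graph is not strongly connected.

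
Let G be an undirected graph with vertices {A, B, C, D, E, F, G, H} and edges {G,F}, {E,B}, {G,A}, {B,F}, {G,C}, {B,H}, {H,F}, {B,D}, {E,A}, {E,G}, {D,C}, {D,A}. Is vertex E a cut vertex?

No

Deleting E leaves 1 component (was 1) (its neighbors A, B, G remain connected to each other), so E is not a cut vertex.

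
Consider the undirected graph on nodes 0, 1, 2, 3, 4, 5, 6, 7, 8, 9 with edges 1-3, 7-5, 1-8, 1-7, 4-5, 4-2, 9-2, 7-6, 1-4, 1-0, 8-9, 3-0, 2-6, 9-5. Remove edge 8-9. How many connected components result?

1

8 and 9 are still connected via 8-1-7-5-9, so the component count stays at 1.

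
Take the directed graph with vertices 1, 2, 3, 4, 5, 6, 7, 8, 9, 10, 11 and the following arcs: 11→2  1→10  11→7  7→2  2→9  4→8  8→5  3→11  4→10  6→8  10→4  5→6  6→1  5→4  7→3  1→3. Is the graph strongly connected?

There is no directed path from 2 to 7, so the graph is not strongly connected.

No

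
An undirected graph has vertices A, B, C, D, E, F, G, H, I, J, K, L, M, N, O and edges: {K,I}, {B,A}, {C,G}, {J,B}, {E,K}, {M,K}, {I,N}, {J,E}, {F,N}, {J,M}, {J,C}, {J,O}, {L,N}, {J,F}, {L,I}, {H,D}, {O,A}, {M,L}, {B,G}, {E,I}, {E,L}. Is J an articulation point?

Yes

Deleting J raises the number of components from 2 to 3, so J is a cut vertex.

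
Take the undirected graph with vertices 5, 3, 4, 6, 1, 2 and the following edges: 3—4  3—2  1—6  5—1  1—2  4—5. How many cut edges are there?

The edges on the cycle 3-4-5-1-2-3 are not bridges since each lies on that cycle.
But removing 1—6 disconnects 1 from 6 — this is a bridge.

1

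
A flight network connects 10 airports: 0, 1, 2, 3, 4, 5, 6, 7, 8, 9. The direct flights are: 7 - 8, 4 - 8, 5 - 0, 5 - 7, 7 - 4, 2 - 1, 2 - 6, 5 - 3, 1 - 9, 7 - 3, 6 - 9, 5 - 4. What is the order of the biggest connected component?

Starting from 1 we can reach 1, 2, 6, 9. That is one component of size 4.
Starting from 0 we can reach 0, 3, 4, 5, 7, 8. That is one component of size 6.
The largest has 6 vertices.

6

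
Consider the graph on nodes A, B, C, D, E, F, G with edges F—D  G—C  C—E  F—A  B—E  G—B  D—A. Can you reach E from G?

Yes

From G we can reach B, C, E, G, which includes E.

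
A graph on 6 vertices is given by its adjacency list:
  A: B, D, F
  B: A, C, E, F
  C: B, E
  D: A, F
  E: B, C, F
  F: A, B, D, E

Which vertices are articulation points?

Removing A, for instance, still leaves 1 component. No single vertex removal increases the component count — the graph has no articulation points.

none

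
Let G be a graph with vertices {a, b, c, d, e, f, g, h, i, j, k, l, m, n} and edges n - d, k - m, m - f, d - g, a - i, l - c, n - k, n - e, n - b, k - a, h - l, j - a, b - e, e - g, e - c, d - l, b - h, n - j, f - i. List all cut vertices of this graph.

n

Removing n increases the component count from 1 to 2, so n is a cut vertex.
By contrast removing l leaves 1 component; it is not a cut vertex. No other vertex is a cut vertex either.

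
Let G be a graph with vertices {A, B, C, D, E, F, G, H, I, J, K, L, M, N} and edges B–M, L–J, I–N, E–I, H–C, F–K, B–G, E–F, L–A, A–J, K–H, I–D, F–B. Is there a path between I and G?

Yes

From I we can reach B, C, D, E, F, G, H, I, K, M, N, which includes G.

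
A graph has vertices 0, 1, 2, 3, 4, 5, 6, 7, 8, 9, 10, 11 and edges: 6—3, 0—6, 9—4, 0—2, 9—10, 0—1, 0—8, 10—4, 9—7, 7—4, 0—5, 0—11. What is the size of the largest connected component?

8

Starting from 4 we can reach 4, 7, 9, 10. That is one component of size 4.
Starting from 0 we can reach 0, 1, 2, 3, 5, 6, 8, 11. That is one component of size 8.
The largest has 8 vertices.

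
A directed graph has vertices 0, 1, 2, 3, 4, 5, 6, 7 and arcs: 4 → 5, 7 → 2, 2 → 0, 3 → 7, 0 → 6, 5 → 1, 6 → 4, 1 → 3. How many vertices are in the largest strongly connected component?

{0, 1, 2, 3, 4, 5, 6, 7} are all mutually reachable — one SCC of size 8.
The largest has 8 vertices.

8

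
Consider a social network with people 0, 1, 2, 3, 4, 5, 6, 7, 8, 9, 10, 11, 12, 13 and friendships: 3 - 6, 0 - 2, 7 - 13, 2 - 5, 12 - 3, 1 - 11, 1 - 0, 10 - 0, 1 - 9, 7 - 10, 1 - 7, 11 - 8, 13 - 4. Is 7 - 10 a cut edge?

After removing 7 - 10, the path 7-1-0-10 still connects them, so the edge is not a bridge.

No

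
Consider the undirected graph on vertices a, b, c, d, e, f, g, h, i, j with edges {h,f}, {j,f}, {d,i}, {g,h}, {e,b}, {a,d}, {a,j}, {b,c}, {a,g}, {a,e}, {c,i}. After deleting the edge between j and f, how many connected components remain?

j and f are still connected via j-a-g-h-f, so the component count stays at 1.

1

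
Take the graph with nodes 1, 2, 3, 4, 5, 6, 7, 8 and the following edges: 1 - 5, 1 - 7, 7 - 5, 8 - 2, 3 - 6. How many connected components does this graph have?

4

4 is isolated — a component by itself.
Starting from 3 we can reach 3, 6. That is one component of size 2.
Starting from 2 we can reach 2, 8. That is one component of size 2.
Starting from 1 we can reach 1, 5, 7. That is one component of size 3.
Total: 4 components.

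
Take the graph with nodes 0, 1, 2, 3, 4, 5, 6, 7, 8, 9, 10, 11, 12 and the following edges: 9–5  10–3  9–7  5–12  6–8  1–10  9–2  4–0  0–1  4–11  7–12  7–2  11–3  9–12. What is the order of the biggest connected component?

Starting from 6 we can reach 6, 8. That is one component of size 2.
Starting from 2 we can reach 2, 5, 7, 9, 12. That is one component of size 5.
Starting from 0 we can reach 0, 1, 3, 4, 10, 11. That is one component of size 6.
The largest has 6 vertices.

6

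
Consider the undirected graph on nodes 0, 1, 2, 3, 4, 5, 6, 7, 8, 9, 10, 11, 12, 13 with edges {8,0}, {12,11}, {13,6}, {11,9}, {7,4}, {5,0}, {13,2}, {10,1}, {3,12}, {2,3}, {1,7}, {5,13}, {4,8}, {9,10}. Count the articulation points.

Removing 13 increases the component count from 1 to 2, so 13 is a cut vertex.
By contrast removing 12 leaves 1 component; it is not a cut vertex. No other vertex is a cut vertex either.

1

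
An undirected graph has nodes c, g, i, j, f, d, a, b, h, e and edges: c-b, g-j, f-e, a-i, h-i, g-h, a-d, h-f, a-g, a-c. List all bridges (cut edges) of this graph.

The edges on the cycle a-g-h-i-a are not bridges since each lies on that cycle.
But removing g-j disconnects g from j; removing a-d disconnects a from d; removing h-f disconnects h from f; removing b-c disconnects b from c — these are bridges.
In total 6 edges are bridges.

a-c, a-d, b-c, e-f, f-h, g-j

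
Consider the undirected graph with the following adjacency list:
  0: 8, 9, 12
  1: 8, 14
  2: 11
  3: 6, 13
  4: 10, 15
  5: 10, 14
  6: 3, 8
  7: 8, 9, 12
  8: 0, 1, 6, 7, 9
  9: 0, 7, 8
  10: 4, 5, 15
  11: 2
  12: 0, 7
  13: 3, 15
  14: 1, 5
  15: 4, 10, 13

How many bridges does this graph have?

The edges on the cycle 8-9-7-8 are not bridges since each lies on that cycle.
But removing 2-11 disconnects 2 from 11 — this is a bridge.

1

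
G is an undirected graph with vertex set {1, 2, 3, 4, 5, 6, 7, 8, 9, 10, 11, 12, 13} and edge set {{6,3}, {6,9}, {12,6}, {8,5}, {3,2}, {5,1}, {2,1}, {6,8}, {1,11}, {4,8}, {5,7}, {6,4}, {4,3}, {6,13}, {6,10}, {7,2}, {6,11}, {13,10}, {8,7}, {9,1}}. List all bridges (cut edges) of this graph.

The edges on the cycle 6-9-1-5-8-6 are not bridges since each lies on that cycle.
But removing 6–12 disconnects 6 from 12 — this is a bridge.

12-6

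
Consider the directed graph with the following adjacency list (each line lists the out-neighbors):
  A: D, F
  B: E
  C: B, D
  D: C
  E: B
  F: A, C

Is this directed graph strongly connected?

There is no directed path from D to A, so the graph is not strongly connected.

No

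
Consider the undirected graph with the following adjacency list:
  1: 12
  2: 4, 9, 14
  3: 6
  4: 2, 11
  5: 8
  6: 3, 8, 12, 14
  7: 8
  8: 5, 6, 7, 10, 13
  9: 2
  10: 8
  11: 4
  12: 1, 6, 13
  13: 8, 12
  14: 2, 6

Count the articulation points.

6

Removing 2 increases the component count from 1 to 3, so 2 is a cut vertex.
Removing 4 increases the component count from 1 to 2, so 4 is a cut vertex.
Removing 6 increases the component count from 1 to 3, so 6 is a cut vertex.
Likewise 8, 12, 14 are cut vertices.
By contrast removing 1 leaves 1 component; it is not a cut vertex. No other vertex is a cut vertex either.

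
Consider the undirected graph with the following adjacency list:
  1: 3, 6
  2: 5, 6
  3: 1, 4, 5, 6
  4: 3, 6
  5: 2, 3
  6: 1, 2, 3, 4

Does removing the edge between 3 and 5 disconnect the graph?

After removing 3-5, the path 3-6-2-5 still connects them, so the edge is not a bridge.

No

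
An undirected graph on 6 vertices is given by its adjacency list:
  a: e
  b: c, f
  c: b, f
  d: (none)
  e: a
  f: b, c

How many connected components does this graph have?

d is isolated — a component by itself.
Starting from a we can reach a, e. That is one component of size 2.
Starting from b we can reach b, c, f. That is one component of size 3.
Total: 3 components.

3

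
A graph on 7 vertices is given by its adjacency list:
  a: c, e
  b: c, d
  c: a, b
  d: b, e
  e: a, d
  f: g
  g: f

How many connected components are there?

2

Starting from f we can reach f, g. That is one component of size 2.
Starting from a we can reach a, b, c, d, e. That is one component of size 5.
Total: 2 components.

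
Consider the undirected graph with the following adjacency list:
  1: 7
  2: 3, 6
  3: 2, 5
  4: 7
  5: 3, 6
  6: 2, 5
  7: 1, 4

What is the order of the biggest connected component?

4

Starting from 1 we can reach 1, 4, 7. That is one component of size 3.
Starting from 2 we can reach 2, 3, 5, 6. That is one component of size 4.
The largest has 4 vertices.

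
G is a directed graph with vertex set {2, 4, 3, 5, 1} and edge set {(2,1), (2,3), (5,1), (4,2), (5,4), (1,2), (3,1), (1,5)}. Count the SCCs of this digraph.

{1, 2, 3, 4, 5} are all mutually reachable — one SCC of size 5.
That gives 1 strongly connected component.

1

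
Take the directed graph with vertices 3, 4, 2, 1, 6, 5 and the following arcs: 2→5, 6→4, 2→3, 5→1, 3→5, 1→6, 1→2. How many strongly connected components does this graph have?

3

{1, 2, 3, 5} are all mutually reachable — one SCC of size 4.
{4} is an SCC by itself.
{6} is an SCC by itself.
That gives 3 strongly connected components.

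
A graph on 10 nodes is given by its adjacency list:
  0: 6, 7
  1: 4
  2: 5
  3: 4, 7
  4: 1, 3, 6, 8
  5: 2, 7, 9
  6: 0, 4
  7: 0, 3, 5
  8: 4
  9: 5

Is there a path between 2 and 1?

From 2 we can reach 0, 1, 2, 3, 4, 5, 6, 7, 8, 9, which includes 1.

Yes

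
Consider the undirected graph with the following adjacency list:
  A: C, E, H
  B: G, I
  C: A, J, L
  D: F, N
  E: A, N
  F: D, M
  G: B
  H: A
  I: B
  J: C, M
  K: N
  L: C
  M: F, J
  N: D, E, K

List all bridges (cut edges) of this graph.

The edges on the cycle E-A-C-J-M-F-D-N-E are not bridges since each lies on that cycle.
But removing L-C disconnects L from C; removing A-H disconnects A from H; removing G-B disconnects G from B; removing K-N disconnects K from N — these are bridges.
In total 5 edges are bridges.

A-H, B-G, B-I, C-L, K-N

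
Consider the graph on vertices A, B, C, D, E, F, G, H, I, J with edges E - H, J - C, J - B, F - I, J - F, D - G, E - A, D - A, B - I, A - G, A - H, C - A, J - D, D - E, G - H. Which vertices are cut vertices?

J

Removing J increases the component count from 1 to 2, so J is a cut vertex.
By contrast removing H leaves 1 component; it is not a cut vertex. No other vertex is a cut vertex either.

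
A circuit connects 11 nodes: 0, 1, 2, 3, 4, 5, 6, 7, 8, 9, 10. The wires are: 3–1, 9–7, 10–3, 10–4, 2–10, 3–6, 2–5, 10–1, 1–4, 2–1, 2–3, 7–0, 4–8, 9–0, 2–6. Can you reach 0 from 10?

The component containing 10 is {1, 2, 3, 4, 5, 6, 8, 10}, and 0 is not in it.

No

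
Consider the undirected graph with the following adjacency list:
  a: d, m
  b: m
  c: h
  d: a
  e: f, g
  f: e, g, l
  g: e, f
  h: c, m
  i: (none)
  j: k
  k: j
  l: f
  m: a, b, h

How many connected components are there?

4

i is isolated — a component by itself.
Starting from j we can reach j, k. That is one component of size 2.
Starting from e we can reach e, f, g, l. That is one component of size 4.
Starting from a we can reach a, b, c, d, h, m. That is one component of size 6.
Total: 4 components.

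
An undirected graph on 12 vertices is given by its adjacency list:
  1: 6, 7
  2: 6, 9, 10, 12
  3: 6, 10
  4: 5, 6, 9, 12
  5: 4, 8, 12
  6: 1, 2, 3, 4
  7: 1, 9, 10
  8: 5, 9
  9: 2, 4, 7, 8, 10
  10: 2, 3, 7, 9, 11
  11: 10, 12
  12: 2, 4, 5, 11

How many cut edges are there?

The edges on the cycle 10-2-6-1-7-10 are not bridges since each lies on that cycle.
Every edge lies on some cycle, so there are no bridges.

0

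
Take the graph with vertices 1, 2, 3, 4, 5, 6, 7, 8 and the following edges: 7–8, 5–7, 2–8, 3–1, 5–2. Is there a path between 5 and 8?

Yes

From 5 we can reach 2, 5, 7, 8, which includes 8.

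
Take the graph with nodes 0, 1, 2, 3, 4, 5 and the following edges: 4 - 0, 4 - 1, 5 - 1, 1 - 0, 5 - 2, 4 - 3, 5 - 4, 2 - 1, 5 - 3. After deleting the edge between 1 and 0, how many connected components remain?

1 and 0 are still connected via 1-4-0, so the component count stays at 1.

1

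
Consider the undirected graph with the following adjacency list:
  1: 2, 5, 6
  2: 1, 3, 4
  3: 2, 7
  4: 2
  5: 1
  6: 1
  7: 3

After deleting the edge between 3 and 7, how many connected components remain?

2

Before removal there is 1 component.
3-7 is a bridge — removing it separates 3's side from 7's side.
After removal: 2 components.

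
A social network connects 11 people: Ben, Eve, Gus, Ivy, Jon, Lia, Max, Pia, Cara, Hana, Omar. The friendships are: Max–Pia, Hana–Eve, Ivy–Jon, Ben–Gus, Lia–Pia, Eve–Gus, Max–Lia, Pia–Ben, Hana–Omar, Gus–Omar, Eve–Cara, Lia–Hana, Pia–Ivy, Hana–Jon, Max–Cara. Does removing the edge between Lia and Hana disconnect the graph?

After removing Lia–Hana, the path Lia-Max-Cara-Eve-Hana still connects them, so the edge is not a bridge.

No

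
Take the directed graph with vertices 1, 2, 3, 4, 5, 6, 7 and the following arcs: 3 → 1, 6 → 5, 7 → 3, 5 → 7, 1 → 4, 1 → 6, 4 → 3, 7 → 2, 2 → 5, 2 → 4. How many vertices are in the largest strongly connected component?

7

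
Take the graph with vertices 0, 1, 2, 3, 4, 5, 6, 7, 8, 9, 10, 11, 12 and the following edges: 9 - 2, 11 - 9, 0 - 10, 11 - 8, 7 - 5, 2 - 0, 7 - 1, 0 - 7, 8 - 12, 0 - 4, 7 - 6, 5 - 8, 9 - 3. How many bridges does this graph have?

The edges on the cycle 11-9-2-0-7-5-8-11 are not bridges since each lies on that cycle.
But removing 12 - 8 disconnects 12 from 8; removing 9 - 3 disconnects 9 from 3; removing 7 - 6 disconnects 7 from 6; removing 4 - 0 disconnects 4 from 0 — these are bridges.
In total 6 edges are bridges.

6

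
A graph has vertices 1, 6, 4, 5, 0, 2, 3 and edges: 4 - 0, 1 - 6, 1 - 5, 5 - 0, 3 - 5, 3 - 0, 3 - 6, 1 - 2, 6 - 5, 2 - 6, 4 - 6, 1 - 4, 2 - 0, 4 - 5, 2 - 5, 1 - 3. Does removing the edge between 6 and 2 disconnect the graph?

No

After removing 6 - 2, the path 6-1-2 still connects them, so the edge is not a bridge.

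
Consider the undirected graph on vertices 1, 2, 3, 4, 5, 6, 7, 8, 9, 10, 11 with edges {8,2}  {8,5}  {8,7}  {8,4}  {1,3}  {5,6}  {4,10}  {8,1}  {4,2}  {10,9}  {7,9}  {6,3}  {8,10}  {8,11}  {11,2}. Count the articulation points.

1

Removing 8 increases the component count from 1 to 2, so 8 is a cut vertex.
By contrast removing 1 leaves 1 component; it is not a cut vertex. No other vertex is a cut vertex either.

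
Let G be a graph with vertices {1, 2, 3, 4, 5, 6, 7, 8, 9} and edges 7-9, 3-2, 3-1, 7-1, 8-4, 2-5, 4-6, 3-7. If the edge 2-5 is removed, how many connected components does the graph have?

Before removal there are 2 components.
2-5 is a bridge — removing it separates 2's side from 5's side.
After removal: 3 components.

3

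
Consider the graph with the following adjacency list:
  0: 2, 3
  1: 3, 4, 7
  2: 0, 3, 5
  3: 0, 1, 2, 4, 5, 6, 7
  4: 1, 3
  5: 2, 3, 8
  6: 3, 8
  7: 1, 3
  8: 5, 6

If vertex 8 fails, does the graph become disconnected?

No

Deleting 8 leaves 1 component (was 1) (its neighbors 5, 6 remain connected to each other), so 8 is not a cut vertex.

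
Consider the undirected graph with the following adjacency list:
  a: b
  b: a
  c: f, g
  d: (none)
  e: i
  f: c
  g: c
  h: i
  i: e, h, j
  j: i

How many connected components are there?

d is isolated — a component by itself.
Starting from a we can reach a, b. That is one component of size 2.
Starting from c we can reach c, f, g. That is one component of size 3.
Starting from e we can reach e, h, i, j. That is one component of size 4.
Total: 4 components.

4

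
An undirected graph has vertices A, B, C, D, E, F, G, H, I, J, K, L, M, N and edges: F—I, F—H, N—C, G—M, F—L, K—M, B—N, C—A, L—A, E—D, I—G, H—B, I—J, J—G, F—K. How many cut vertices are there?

Removing F increases the component count from 2 to 3, so F is a cut vertex.
By contrast removing N leaves 2 components; it is not a cut vertex. No other vertex is a cut vertex either.

1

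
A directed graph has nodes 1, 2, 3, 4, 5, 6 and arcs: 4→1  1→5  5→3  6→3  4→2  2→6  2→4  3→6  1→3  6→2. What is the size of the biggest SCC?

6

{1, 2, 3, 4, 5, 6} are all mutually reachable — one SCC of size 6.
The largest has 6 vertices.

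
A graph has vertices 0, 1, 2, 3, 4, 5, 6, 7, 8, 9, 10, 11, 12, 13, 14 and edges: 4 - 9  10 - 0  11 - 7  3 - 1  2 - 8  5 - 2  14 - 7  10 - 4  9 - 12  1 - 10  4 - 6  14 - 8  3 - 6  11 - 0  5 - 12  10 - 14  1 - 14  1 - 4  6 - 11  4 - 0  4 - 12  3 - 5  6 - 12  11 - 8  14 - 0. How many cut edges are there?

0

The edges on the cycle 4-9-12-4 are not bridges since each lies on that cycle.
Every edge lies on some cycle, so there are no bridges.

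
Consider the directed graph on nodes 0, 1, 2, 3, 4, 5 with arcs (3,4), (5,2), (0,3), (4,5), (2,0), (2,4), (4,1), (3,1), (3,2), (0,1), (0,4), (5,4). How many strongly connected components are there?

2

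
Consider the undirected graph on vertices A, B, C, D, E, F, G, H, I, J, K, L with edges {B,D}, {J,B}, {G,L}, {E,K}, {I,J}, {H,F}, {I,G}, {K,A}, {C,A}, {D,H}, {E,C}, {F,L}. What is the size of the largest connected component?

Starting from A we can reach A, C, E, K. That is one component of size 4.
Starting from B we can reach B, D, F, G, H, I, J, L. That is one component of size 8.
The largest has 8 vertices.

8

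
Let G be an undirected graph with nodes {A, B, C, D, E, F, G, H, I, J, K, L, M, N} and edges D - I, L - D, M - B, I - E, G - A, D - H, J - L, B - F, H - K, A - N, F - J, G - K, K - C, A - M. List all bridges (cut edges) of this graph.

The edges on the cycle G-A-M-B-F-J-L-D-H-K-G are not bridges since each lies on that cycle.
But removing I - D disconnects I from D; removing A - N disconnects A from N; removing I - E disconnects I from E; removing K - C disconnects K from C — these are bridges.

A-N, C-K, D-I, E-I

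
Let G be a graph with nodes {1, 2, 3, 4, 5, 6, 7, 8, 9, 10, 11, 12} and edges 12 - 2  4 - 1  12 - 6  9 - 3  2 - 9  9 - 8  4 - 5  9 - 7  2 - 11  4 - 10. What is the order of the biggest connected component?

8

Starting from 1 we can reach 1, 4, 5, 10. That is one component of size 4.
Starting from 2 we can reach 2, 3, 6, 7, 8, 9, 11, 12. That is one component of size 8.
The largest has 8 vertices.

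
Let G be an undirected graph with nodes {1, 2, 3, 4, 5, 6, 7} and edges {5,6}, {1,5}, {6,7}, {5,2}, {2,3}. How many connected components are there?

2

4 is isolated — a component by itself.
Starting from 1 we can reach 1, 2, 3, 5, 6, 7. That is one component of size 6.
Total: 2 components.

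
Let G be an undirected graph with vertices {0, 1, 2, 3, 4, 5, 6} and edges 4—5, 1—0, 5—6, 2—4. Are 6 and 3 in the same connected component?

No

The component containing 6 is {2, 4, 5, 6}, and 3 is not in it.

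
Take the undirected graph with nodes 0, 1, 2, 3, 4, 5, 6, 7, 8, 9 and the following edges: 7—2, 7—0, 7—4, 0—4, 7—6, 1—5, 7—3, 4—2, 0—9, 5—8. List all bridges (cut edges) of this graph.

The edges on the cycle 7-0-4-7 are not bridges since each lies on that cycle.
But removing 5—8 disconnects 5 from 8; removing 0—9 disconnects 0 from 9; removing 5—1 disconnects 5 from 1; removing 7—3 disconnects 7 from 3 — these are bridges.
In total 5 edges are bridges.

0-9, 1-5, 3-7, 5-8, 6-7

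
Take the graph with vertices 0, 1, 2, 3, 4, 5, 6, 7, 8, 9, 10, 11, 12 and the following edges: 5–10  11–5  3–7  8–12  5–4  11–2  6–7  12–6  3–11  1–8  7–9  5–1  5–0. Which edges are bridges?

0-5, 10-5, 11-2, 4-5, 7-9

The edges on the cycle 3-11-5-1-8-12-6-7-3 are not bridges since each lies on that cycle.
But removing 0–5 disconnects 0 from 5; removing 11–2 disconnects 11 from 2; removing 5–10 disconnects 5 from 10; removing 5–4 disconnects 5 from 4 — these are bridges.
In total 5 edges are bridges.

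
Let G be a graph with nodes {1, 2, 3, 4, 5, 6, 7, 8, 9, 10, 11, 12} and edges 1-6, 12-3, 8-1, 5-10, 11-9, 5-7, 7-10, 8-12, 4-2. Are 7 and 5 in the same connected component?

From 7 we can reach 5, 7, 10, which includes 5.

Yes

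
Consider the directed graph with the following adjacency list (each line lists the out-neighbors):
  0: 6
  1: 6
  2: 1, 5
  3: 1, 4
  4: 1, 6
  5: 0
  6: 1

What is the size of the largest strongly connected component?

{1, 6} are all mutually reachable — one SCC of size 2.
{0} is an SCC by itself.
{4} is an SCC by itself.
{3} is an SCC by itself.
{2} is an SCC by itself.
(and 1 more singleton SCC)
The largest has 2 vertices.

2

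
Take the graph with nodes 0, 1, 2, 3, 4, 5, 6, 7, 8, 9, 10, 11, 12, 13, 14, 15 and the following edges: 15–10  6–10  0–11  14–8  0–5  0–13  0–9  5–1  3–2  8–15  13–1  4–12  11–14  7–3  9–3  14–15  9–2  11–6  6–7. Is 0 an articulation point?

Deleting 0 raises the number of components from 2 to 3, so 0 is a cut vertex.

Yes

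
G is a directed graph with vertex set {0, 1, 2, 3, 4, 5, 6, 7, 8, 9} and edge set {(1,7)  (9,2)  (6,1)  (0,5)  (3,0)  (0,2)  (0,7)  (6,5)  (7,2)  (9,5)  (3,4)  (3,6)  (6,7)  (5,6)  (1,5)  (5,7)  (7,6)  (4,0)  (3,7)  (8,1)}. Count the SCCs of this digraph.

{1, 5, 6, 7} are all mutually reachable — one SCC of size 4.
{0} is an SCC by itself.
{8} is an SCC by itself.
{9} is an SCC by itself.
{4} is an SCC by itself.
(and 2 more singleton SCCs)
That gives 7 strongly connected components.

7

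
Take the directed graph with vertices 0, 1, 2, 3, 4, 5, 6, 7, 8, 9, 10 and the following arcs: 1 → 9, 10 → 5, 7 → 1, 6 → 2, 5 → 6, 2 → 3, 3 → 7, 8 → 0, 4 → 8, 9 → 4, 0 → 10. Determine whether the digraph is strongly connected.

From 10 we can reach every vertex (0, 1, 2, 3, 4, 5, 6, 7, 8, 9, 10), and every vertex can reach 10 (0, 1, 2, 3, 4, 5, 6, 7, 8, 9, 10). So the whole graph is one strongly connected component.

Yes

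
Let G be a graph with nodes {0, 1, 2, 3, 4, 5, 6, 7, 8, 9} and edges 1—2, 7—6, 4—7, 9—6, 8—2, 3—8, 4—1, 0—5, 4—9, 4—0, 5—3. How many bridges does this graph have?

0

The edges on the cycle 4-0-5-3-8-2-1-4 are not bridges since each lies on that cycle.
Every edge lies on some cycle, so there are no bridges.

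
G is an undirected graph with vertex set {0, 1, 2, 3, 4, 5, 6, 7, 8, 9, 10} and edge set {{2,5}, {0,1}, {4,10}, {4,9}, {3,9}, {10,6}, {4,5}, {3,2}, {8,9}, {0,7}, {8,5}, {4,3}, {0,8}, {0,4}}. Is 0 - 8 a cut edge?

After removing 0 - 8, the path 0-4-9-8 still connects them, so the edge is not a bridge.

No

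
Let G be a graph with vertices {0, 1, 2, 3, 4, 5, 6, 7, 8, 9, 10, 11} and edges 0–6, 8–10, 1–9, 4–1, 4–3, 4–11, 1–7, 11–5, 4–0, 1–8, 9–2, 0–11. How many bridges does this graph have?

9

The edges on the cycle 4-0-11-4 are not bridges since each lies on that cycle.
But removing 1–9 disconnects 1 from 9; removing 0–6 disconnects 0 from 6; removing 4–3 disconnects 4 from 3; removing 4–1 disconnects 4 from 1 — these are bridges.
In total 9 edges are bridges.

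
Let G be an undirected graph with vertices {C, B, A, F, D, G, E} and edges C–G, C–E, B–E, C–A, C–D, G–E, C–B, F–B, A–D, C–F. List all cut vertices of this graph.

C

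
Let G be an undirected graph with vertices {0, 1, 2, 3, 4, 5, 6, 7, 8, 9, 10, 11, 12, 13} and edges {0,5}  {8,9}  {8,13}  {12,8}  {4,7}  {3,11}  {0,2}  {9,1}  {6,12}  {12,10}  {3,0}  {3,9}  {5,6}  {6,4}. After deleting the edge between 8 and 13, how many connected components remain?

Before removal there is 1 component.
8 - 13 is a bridge — removing it separates 8's side from 13's side.
After removal: 2 components.

2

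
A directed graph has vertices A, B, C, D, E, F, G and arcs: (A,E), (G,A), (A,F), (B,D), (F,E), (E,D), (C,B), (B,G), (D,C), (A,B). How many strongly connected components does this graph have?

1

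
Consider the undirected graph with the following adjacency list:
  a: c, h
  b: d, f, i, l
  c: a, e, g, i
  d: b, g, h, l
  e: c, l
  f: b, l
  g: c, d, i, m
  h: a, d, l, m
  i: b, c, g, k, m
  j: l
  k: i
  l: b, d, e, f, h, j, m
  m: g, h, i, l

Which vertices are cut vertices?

i, l

Removing i increases the component count from 1 to 2, so i is a cut vertex.
Removing l increases the component count from 1 to 2, so l is a cut vertex.
By contrast removing g leaves 1 component; it is not a cut vertex. No other vertex is a cut vertex either.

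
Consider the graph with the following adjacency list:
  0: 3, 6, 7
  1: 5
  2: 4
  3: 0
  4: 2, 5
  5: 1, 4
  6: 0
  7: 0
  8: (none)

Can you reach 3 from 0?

From 0 we can reach 0, 3, 6, 7, which includes 3.

Yes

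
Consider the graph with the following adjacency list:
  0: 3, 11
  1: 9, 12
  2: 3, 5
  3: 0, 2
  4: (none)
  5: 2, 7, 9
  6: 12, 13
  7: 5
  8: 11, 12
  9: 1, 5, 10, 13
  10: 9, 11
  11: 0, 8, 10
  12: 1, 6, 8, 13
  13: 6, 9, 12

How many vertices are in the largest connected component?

4 is isolated — a component by itself.
Starting from 0 we can reach 0, 1, 2, 3, 5, 6, 7, 8, 9, 10, 11, 12, 13. That is one component of size 13.
The largest has 13 vertices.

13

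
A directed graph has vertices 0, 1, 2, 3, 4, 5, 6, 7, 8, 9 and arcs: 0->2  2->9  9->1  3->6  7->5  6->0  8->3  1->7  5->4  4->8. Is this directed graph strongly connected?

From 5 we can reach every vertex (0, 1, 2, 3, 4, 5, 6, 7, 8, 9), and every vertex can reach 5 (0, 1, 2, 3, 4, 5, 6, 7, 8, 9). So the whole graph is one strongly connected component.

Yes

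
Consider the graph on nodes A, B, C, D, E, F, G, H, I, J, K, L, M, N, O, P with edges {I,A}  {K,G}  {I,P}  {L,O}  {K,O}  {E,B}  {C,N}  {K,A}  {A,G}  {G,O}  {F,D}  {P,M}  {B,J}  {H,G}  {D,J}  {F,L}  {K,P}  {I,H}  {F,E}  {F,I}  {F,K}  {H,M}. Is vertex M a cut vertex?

No

Deleting M leaves 2 components (was 2), so M is not a cut vertex.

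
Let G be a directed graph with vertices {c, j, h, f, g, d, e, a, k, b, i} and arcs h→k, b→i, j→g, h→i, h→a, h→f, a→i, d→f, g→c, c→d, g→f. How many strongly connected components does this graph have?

{a} is an SCC by itself.
{c} is an SCC by itself.
{h} is an SCC by itself.
{d} is an SCC by itself.
{f} is an SCC by itself.
(and 6 more singleton SCCs)
That gives 11 strongly connected components.

11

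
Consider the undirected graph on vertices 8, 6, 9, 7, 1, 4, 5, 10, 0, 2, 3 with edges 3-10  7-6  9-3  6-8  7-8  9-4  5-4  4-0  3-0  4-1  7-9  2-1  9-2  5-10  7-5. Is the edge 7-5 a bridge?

No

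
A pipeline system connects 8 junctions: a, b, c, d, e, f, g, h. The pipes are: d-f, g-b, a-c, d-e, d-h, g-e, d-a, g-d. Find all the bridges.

The edges on the cycle g-d-e-g are not bridges since each lies on that cycle.
But removing b-g disconnects b from g; removing d-a disconnects d from a; removing h-d disconnects h from d; removing d-f disconnects d from f — these are bridges.
In total 5 edges are bridges.

a-c, a-d, b-g, d-f, d-h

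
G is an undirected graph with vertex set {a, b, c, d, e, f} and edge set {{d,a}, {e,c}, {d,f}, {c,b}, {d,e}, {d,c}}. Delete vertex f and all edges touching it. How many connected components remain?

1

With f gone, the remaining components are: {a, b, c, d, e}.
That is 1 component.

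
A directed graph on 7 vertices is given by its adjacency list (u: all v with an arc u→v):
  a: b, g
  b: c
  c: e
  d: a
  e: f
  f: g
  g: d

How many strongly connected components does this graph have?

1

{a, b, c, d, e, f, g} are all mutually reachable — one SCC of size 7.
That gives 1 strongly connected component.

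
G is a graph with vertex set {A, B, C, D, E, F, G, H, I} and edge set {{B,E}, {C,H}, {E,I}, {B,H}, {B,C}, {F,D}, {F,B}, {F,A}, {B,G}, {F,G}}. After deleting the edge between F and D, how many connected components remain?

2

Before removal there is 1 component.
F - D is a bridge — removing it separates F's side from D's side.
After removal: 2 components.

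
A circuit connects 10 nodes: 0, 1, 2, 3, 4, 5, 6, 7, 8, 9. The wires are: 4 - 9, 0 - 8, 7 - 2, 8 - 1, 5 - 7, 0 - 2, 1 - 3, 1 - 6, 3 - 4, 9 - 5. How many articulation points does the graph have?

Removing 1 increases the component count from 1 to 2, so 1 is a cut vertex.
By contrast removing 5 leaves 1 component; it is not a cut vertex. No other vertex is a cut vertex either.

1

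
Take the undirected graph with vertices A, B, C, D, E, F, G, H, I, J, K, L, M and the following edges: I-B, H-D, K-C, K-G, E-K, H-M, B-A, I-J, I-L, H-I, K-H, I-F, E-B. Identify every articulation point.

B, H, I, K

Removing B increases the component count from 1 to 2, so B is a cut vertex.
Removing H increases the component count from 1 to 3, so H is a cut vertex.
Removing I increases the component count from 1 to 4, so I is a cut vertex.
Likewise K is a cut vertex.
By contrast removing L leaves 1 component; it is not a cut vertex. No other vertex is a cut vertex either.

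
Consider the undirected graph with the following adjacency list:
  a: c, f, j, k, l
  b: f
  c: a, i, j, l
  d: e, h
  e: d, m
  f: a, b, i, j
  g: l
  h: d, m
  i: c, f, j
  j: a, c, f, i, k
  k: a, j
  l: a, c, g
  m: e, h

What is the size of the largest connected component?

9

Starting from d we can reach d, e, h, m. That is one component of size 4.
Starting from a we can reach a, b, c, f, g, i, j, k, l. That is one component of size 9.
The largest has 9 vertices.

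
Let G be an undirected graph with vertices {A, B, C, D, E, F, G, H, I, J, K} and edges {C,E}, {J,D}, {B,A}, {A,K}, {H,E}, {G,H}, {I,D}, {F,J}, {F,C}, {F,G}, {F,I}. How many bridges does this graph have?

The edges on the cycle F-G-H-E-C-F are not bridges since each lies on that cycle.
But removing B - A disconnects B from A; removing A - K disconnects A from K — these are bridges.
That makes 2 bridges.

2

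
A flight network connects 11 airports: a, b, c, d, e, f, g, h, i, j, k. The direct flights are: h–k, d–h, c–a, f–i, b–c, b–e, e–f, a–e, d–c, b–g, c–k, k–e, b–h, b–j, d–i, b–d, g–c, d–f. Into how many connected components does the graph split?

1

Starting from a we can reach a, b, c, d, e, f, g, h, i, j, k. That is one component of size 11.
Total: 1 component.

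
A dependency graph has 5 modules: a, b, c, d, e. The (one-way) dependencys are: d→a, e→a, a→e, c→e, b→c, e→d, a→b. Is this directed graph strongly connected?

From d we can reach every vertex (a, b, c, d, e), and every vertex can reach d (a, b, c, d, e). So the whole graph is one strongly connected component.

Yes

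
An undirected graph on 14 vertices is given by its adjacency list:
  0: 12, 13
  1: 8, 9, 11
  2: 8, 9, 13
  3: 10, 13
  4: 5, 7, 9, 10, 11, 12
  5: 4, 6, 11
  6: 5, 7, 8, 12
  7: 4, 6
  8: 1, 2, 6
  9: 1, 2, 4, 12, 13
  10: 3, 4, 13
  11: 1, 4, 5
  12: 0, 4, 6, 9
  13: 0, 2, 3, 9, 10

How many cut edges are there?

The edges on the cycle 4-10-3-13-0-12-4 are not bridges since each lies on that cycle.
Every edge lies on some cycle, so there are no bridges.

0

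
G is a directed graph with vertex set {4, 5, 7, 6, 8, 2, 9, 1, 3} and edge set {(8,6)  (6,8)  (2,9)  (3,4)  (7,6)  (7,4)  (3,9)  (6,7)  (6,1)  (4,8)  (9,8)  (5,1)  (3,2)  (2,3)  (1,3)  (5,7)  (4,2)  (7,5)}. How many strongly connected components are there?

1

{1, 2, 3, 4, 5, 6, 7, 8, 9} are all mutually reachable — one SCC of size 9.
That gives 1 strongly connected component.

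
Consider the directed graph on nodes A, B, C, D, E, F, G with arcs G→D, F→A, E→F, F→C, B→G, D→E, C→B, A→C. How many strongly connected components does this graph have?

{A, B, C, D, E, F, G} are all mutually reachable — one SCC of size 7.
That gives 1 strongly connected component.

1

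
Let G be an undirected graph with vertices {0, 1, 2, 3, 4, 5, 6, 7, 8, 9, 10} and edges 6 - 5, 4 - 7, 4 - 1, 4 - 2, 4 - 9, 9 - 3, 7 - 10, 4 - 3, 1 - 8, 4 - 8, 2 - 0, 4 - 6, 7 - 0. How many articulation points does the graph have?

3

Removing 4 increases the component count from 1 to 4, so 4 is a cut vertex.
Removing 6 increases the component count from 1 to 2, so 6 is a cut vertex.
Removing 7 increases the component count from 1 to 2, so 7 is a cut vertex.
By contrast removing 10 leaves 1 component; it is not a cut vertex. No other vertex is a cut vertex either.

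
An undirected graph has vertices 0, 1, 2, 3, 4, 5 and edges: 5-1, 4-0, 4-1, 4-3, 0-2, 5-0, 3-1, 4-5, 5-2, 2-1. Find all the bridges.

The edges on the cycle 4-5-0-4 are not bridges since each lies on that cycle.
Every edge lies on some cycle, so there are no bridges.

none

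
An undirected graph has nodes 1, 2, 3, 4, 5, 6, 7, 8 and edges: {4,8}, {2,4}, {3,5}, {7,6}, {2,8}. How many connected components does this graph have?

4

1 is isolated — a component by itself.
Starting from 3 we can reach 3, 5. That is one component of size 2.
Starting from 6 we can reach 6, 7. That is one component of size 2.
Starting from 2 we can reach 2, 4, 8. That is one component of size 3.
Total: 4 components.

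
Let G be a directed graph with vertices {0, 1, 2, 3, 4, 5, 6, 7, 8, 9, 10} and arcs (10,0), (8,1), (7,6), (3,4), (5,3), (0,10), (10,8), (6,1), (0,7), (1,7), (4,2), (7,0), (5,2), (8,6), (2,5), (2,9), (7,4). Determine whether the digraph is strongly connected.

There is no directed path from 3 to 8, so the graph is not strongly connected.

No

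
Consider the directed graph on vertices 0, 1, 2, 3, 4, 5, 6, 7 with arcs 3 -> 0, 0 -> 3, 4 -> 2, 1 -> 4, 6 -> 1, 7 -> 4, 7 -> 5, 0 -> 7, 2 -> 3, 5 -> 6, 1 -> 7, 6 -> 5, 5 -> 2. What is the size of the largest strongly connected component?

8

{0, 1, 2, 3, 4, 5, 6, 7} are all mutually reachable — one SCC of size 8.
The largest has 8 vertices.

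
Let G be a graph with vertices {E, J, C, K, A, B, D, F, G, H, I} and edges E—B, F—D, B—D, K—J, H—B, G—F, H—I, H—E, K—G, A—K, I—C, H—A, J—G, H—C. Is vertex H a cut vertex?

Yes

Deleting H raises the number of components from 1 to 2, so H is a cut vertex.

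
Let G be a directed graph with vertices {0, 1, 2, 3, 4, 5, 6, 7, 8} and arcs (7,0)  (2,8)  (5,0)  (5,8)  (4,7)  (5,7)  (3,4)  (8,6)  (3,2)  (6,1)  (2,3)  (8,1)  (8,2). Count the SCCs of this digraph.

7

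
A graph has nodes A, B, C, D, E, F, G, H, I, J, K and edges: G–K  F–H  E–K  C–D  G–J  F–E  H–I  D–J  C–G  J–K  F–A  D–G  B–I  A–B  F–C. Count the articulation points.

1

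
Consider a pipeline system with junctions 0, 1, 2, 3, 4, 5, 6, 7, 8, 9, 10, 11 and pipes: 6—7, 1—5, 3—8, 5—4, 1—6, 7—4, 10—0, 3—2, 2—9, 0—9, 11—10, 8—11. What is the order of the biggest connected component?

7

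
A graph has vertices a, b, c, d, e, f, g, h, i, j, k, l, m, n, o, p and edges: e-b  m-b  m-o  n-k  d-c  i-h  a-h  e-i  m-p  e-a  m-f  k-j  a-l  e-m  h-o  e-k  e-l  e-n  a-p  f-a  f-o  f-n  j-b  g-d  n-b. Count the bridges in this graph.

2

The edges on the cycle m-f-a-p-m are not bridges since each lies on that cycle.
But removing g-d disconnects g from d; removing d-c disconnects d from c — these are bridges.
That makes 2 bridges.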